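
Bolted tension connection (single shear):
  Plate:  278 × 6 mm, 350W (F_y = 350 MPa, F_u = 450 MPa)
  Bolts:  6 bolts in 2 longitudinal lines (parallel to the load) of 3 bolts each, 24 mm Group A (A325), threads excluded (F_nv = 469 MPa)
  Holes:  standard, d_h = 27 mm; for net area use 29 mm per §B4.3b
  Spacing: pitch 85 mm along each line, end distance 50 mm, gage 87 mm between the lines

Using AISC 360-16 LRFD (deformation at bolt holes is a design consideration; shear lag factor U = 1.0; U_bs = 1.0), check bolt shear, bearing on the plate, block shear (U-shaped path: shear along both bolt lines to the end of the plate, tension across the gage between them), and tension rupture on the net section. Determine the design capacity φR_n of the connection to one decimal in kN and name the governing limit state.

Bolt shear: A_b = π(24)²/4 = 452.39 mm². φR_n = 0.75 × 469 × 452.39 × 6 × 1 = 954.8 kN.
Bearing (6 mm plate, F_u = 450 MPa): end bolts L_c = 50 − 27/2 = 36.5, R_n = min(1.2×36.5×6×450, 2.4×24×6×450) = 118.26 kN/bolt; interior L_c = 85 − 27 = 58, R_n = 155.52 kN/bolt. φR_n = 0.75 × (2×118.26 + 4×155.52) = 644.0 kN.
Block shear: shear path 2×[50+2×85] = 2×220 mm, A_gv = 2640, A_nv = 2×(220 − 2.5×29)×6 = 1770 mm²; tension across gage: (87 − 1×29)×6 = 348 mm². R_n = min(0.6×450×1770, 0.6×350×2640) + 1.0×450×348 = min(477.9, 554.4) + 156.6 = 634.5 kN. φR_n = 0.75 × 634.5 = 475.9 kN.
Tension rupture (net): A_n = (278 − 2×29)×6 = 1320 mm² (U = 1.0, A_e = A_n). φR_n = 0.75 × 450 × 1320 = 445.5 kN.
Governing: min(954.8, 644.0, 475.9, 445.5) = 445.5 kN → net-section rupture.

445.5 kN (net-section rupture governs)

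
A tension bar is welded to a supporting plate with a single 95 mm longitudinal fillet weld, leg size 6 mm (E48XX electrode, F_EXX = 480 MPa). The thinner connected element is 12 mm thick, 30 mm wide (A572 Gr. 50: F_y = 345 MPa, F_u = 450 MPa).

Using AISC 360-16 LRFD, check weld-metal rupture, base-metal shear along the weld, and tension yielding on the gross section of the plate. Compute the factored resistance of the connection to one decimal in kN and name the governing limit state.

Weld metal: throat = 0.707×6 = 4.242 mm, L = 95 mm. φR_n = 0.75 × 0.6 × 480 × 4.242 × 95 = 87.0 kN.
Base metal shear (12 mm plate): yield φR_n = 1.0×0.6×345×12×95 = 236.0 kN; rupture φR_n = 0.75×0.6×450×12×95 = 230.9 kN; take 230.9 kN (rupture).
Tension yield (gross): A_g = 30×12 = 360 mm². φR_n = 0.90 × 345 × 360 = 111.8 kN.
Governing: min(87.0, 230.9, 111.8) = 87.0 kN → weld metal.

87.0 kN (weld metal governs)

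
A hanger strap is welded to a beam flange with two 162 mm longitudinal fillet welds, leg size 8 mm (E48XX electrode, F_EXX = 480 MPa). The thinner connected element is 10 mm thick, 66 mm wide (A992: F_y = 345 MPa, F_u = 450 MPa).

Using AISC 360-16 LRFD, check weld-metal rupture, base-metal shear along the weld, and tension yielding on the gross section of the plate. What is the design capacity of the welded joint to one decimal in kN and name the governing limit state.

204.9 kN (gross-section yield governs)

Weld metal: throat = 0.707×8 = 5.656 mm, L = 2×162 = 324 mm. φR_n = 0.75 × 0.6 × 480 × 5.656 × 324 = 395.8 kN.
Base metal shear (10 mm plate): yield φR_n = 1.0×0.6×345×10×324 = 670.7 kN; rupture φR_n = 0.75×0.6×450×10×324 = 656.1 kN; take 656.1 kN (rupture).
Tension yield (gross): A_g = 66×10 = 660 mm². φR_n = 0.90 × 345 × 660 = 204.9 kN.
Governing: min(395.8, 656.1, 204.9) = 204.9 kN → gross-section yield.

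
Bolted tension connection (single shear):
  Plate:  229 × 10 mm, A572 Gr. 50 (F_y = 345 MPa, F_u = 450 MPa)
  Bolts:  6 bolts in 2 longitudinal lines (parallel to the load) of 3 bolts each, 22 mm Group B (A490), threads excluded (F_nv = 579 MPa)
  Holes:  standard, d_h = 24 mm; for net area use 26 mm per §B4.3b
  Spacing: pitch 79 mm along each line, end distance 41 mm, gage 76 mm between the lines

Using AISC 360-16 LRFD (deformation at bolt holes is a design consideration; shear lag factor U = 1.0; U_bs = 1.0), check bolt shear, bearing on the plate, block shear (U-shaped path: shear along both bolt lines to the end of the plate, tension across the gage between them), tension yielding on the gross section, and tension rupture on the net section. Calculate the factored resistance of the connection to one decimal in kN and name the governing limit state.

Bolt shear: A_b = π(22)²/4 = 380.13 mm². φR_n = 0.75 × 579 × 380.13 × 6 × 1 = 990.4 kN.
Bearing (10 mm plate, F_u = 450 MPa): end bolts L_c = 41 − 24/2 = 29, R_n = min(1.2×29×10×450, 2.4×22×10×450) = 156.6 kN/bolt; interior L_c = 79 − 24 = 55, R_n = 237.6 kN/bolt. φR_n = 0.75 × (2×156.6 + 4×237.6) = 947.7 kN.
Block shear: shear path 2×[41+2×79] = 2×199 mm, A_gv = 3980, A_nv = 2×(199 − 2.5×26)×10 = 2680 mm²; tension across gage: (76 − 1×26)×10 = 500 mm². R_n = min(0.6×450×2680, 0.6×345×3980) + 1.0×450×500 = min(723.6, 823.86) + 225 = 948.6 kN. φR_n = 0.75 × 948.6 = 711.5 kN.
Tension yield (gross): A_g = 229×10 = 2290 mm². φR_n = 0.90 × 345 × 2290 = 711.0 kN.
Tension rupture (net): A_n = (229 − 2×26)×10 = 1770 mm² (U = 1.0, A_e = A_n). φR_n = 0.75 × 450 × 1770 = 597.4 kN.
Governing: min(990.4, 947.7, 711.5, 711.0, 597.4) = 597.4 kN → net-section rupture.

597.4 kN (net-section rupture governs)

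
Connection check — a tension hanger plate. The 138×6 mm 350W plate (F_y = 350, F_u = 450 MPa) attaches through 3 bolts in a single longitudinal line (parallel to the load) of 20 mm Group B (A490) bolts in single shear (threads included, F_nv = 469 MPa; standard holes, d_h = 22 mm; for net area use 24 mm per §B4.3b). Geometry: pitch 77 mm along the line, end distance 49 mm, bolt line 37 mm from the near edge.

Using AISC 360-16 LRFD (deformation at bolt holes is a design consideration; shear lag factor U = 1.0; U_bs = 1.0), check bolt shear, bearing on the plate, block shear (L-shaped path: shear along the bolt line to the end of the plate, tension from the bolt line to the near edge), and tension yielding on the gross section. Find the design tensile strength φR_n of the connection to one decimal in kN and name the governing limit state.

224.4 kN (block shear governs)

Bolt shear: A_b = π(20)²/4 = 314.16 mm². φR_n = 0.75 × 469 × 314.16 × 3 × 1 = 331.5 kN.
Bearing (6 mm plate, F_u = 450 MPa): end bolts L_c = 49 − 22/2 = 38, R_n = min(1.2×38×6×450, 2.4×20×6×450) = 123.12 kN/bolt; interior L_c = 77 − 22 = 55, R_n = 129.6 kN/bolt. φR_n = 0.75 × (1×123.12 + 2×129.6) = 286.7 kN.
Block shear: shear path 1×[49+2×77] = 1×203 mm, A_gv = 1218, A_nv = 1×(203 − 2.5×24)×6 = 858 mm²; tension to near edge: (37 − 0.5×24)×6 = 150 mm². R_n = min(0.6×450×858, 0.6×350×1218) + 1.0×450×150 = min(231.66, 255.78) + 67.5 = 299.16 kN. φR_n = 0.75 × 299.16 = 224.4 kN.
Tension yield (gross): A_g = 138×6 = 828 mm². φR_n = 0.90 × 350 × 828 = 260.8 kN.
Governing: min(331.5, 286.7, 224.4, 260.8) = 224.4 kN → block shear.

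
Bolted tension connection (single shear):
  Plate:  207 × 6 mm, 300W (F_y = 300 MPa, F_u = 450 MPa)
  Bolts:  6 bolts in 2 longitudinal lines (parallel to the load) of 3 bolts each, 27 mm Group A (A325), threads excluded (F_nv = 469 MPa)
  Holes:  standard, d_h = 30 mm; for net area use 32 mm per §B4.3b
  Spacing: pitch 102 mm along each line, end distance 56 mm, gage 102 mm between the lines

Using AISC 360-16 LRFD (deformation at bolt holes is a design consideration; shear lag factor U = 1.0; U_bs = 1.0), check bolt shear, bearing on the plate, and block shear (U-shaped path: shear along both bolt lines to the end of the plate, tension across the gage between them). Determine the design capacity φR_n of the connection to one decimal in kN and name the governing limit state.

563.0 kN (block shear governs)

Bolt shear: A_b = π(27)²/4 = 572.56 mm². φR_n = 0.75 × 469 × 572.56 × 6 × 1 = 1208.4 kN.
Bearing (6 mm plate, F_u = 450 MPa): end bolts L_c = 56 − 30/2 = 41, R_n = min(1.2×41×6×450, 2.4×27×6×450) = 132.84 kN/bolt; interior L_c = 102 − 30 = 72, R_n = 174.96 kN/bolt. φR_n = 0.75 × (2×132.84 + 4×174.96) = 724.1 kN.
Block shear: shear path 2×[56+2×102] = 2×260 mm, A_gv = 3120, A_nv = 2×(260 − 2.5×32)×6 = 2160 mm²; tension across gage: (102 − 1×32)×6 = 420 mm². R_n = min(0.6×450×2160, 0.6×300×3120) + 1.0×450×420 = min(583.2, 561.6) + 189 = 750.6 kN. φR_n = 0.75 × 750.6 = 563.0 kN.
Governing: min(1208.4, 724.1, 563.0) = 563.0 kN → block shear.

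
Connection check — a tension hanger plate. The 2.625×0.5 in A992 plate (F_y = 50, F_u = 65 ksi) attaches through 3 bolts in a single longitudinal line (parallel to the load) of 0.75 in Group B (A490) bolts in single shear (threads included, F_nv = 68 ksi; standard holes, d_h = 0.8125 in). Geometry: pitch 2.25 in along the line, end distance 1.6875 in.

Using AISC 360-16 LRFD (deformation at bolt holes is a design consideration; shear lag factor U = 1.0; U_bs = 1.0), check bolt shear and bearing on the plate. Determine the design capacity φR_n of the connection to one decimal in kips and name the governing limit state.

Bolt shear: A_b = π(0.75)²/4 = 0.44179 in². φR_n = 0.75 × 68 × 0.44179 × 3 × 1 = 67.6 kips.
Bearing (0.5 in plate, F_u = 65 ksi): end bolts L_c = 1.6875 − 0.8125/2 = 1.28125, R_n = min(1.2×1.28125×0.5×65, 2.4×0.75×0.5×65) = 49.969 kips/bolt; interior L_c = 2.25 − 0.8125 = 1.4375, R_n = 56.063 kips/bolt. φR_n = 0.75 × (1×49.969 + 2×56.063) = 121.6 kips.
Governing: min(67.6, 121.6) = 67.6 kips → bolt shear.

67.6 kips (bolt shear governs)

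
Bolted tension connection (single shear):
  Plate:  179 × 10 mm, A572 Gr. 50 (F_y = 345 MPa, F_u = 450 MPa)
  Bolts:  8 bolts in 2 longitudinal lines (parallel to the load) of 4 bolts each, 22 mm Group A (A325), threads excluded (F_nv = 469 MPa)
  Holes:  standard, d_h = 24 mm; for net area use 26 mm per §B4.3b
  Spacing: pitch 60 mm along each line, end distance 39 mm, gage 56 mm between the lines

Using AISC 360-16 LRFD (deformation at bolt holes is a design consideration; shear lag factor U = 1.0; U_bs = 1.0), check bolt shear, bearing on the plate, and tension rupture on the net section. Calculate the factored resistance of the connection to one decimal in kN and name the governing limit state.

Bolt shear: A_b = π(22)²/4 = 380.13 mm². φR_n = 0.75 × 469 × 380.13 × 8 × 1 = 1069.7 kN.
Bearing (10 mm plate, F_u = 450 MPa): end bolts L_c = 39 − 24/2 = 27, R_n = min(1.2×27×10×450, 2.4×22×10×450) = 145.8 kN/bolt; interior L_c = 60 − 24 = 36, R_n = 194.4 kN/bolt. φR_n = 0.75 × (2×145.8 + 6×194.4) = 1093.5 kN.
Tension rupture (net): A_n = (179 − 2×26)×10 = 1270 mm² (U = 1.0, A_e = A_n). φR_n = 0.75 × 450 × 1270 = 428.6 kN.
Governing: min(1069.7, 1093.5, 428.6) = 428.6 kN → net-section rupture.

428.6 kN (net-section rupture governs)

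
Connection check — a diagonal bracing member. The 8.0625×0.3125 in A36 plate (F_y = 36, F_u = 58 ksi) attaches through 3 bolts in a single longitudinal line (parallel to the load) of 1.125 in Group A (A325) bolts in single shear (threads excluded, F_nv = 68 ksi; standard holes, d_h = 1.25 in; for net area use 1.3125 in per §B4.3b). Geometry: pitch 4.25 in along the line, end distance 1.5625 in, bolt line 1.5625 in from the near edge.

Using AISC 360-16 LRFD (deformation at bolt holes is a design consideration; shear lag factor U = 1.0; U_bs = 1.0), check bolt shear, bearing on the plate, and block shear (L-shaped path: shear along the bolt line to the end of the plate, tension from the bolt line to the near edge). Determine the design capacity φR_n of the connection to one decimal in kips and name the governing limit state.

63.3 kips (block shear governs)

Bolt shear: A_b = π(1.125)²/4 = 0.99402 in². φR_n = 0.75 × 68 × 0.99402 × 3 × 1 = 152.1 kips.
Bearing (0.3125 in plate, F_u = 58 ksi): end bolts L_c = 1.5625 − 1.25/2 = 0.9375, R_n = min(1.2×0.9375×0.3125×58, 2.4×1.125×0.3125×58) = 20.391 kips/bolt; interior L_c = 4.25 − 1.25 = 3, R_n = 48.938 kips/bolt. φR_n = 0.75 × (1×20.391 + 2×48.938) = 88.7 kips.
Block shear: shear path 1×[1.5625+2×4.25] = 1×10.0625 in, A_gv = 3.1445, A_nv = 1×(10.0625 − 2.5×1.3125)×0.3125 = 2.1191 in²; tension to near edge: (1.5625 − 0.5×1.3125)×0.3125 = 0.2832 in². R_n = min(0.6×58×2.1191, 0.6×36×3.1445) + 1.0×58×0.2832 = min(73.745, 67.921) + 16.426 = 84.347 kips. φR_n = 0.75 × 84.347 = 63.3 kips.
Governing: min(152.1, 88.7, 63.3) = 63.3 kips → block shear.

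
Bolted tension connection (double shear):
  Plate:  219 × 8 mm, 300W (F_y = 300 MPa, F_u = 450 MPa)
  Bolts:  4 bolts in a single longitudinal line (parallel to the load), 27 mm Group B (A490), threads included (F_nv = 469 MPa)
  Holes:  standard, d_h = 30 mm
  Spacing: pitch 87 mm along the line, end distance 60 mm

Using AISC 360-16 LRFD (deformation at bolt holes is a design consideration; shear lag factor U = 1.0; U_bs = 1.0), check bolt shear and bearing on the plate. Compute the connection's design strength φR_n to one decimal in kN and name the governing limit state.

Bolt shear: A_b = π(27)²/4 = 572.56 mm². φR_n = 0.75 × 469 × 572.56 × 4 × 2 = 1611.2 kN.
Bearing (8 mm plate, F_u = 450 MPa): end bolts L_c = 60 − 30/2 = 45, R_n = min(1.2×45×8×450, 2.4×27×8×450) = 194.4 kN/bolt; interior L_c = 87 − 30 = 57, R_n = 233.28 kN/bolt. φR_n = 0.75 × (1×194.4 + 3×233.28) = 670.7 kN.
Governing: min(1611.2, 670.7) = 670.7 kN → bearing.

670.7 kN (bearing governs)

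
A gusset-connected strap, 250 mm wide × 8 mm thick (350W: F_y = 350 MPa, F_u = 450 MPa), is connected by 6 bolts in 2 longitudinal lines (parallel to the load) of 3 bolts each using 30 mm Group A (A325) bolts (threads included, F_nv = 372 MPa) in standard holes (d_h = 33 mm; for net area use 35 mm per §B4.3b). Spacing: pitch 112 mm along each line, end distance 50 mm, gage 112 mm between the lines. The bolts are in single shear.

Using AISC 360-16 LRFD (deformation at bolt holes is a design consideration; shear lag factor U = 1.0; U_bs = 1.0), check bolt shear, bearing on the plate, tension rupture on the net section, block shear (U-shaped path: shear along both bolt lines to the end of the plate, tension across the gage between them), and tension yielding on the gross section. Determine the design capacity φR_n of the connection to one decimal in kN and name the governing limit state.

486.0 kN (net-section rupture governs)

Bolt shear: A_b = π(30)²/4 = 706.86 mm². φR_n = 0.75 × 372 × 706.86 × 6 × 1 = 1183.3 kN.
Bearing (8 mm plate, F_u = 450 MPa): end bolts L_c = 50 − 33/2 = 33.5, R_n = min(1.2×33.5×8×450, 2.4×30×8×450) = 144.72 kN/bolt; interior L_c = 112 − 33 = 79, R_n = 259.2 kN/bolt. φR_n = 0.75 × (2×144.72 + 4×259.2) = 994.7 kN.
Tension rupture (net): A_n = (250 − 2×35)×8 = 1440 mm² (U = 1.0, A_e = A_n). φR_n = 0.75 × 450 × 1440 = 486.0 kN.
Block shear: shear path 2×[50+2×112] = 2×274 mm, A_gv = 4384, A_nv = 2×(274 − 2.5×35)×8 = 2984 mm²; tension across gage: (112 − 1×35)×8 = 616 mm². R_n = min(0.6×450×2984, 0.6×350×4384) + 1.0×450×616 = min(805.68, 920.64) + 277.2 = 1082.9 kN. φR_n = 0.75 × 1082.9 = 812.2 kN.
Tension yield (gross): A_g = 250×8 = 2000 mm². φR_n = 0.90 × 350 × 2000 = 630.0 kN.
Governing: min(1183.3, 994.7, 486.0, 812.2, 630.0) = 486.0 kN → net-section rupture.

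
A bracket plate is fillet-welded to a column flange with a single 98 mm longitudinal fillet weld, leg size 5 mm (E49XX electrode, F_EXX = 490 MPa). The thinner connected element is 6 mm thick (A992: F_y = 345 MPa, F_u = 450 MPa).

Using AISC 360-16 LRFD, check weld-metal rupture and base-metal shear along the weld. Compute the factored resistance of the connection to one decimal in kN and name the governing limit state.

76.4 kN (weld metal governs)

Weld metal: throat = 0.707×5 = 3.535 mm, L = 98 mm. φR_n = 0.75 × 0.6 × 490 × 3.535 × 98 = 76.4 kN.
Base metal shear (6 mm plate): yield φR_n = 1.0×0.6×345×6×98 = 121.7 kN; rupture φR_n = 0.75×0.6×450×6×98 = 119.1 kN; take 119.1 kN (rupture).
Governing: min(76.4, 119.1) = 76.4 kN → weld metal.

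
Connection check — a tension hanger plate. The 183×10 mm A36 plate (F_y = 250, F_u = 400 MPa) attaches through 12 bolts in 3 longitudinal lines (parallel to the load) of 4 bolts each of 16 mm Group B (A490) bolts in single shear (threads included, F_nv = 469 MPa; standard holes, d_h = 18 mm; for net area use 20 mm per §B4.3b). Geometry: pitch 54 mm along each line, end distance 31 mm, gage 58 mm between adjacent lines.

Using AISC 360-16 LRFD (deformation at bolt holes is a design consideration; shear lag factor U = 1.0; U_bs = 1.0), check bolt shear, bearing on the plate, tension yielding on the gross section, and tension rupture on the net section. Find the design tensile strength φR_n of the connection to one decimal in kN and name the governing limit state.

Bolt shear: A_b = π(16)²/4 = 201.06 mm². φR_n = 0.75 × 469 × 201.06 × 12 × 1 = 848.7 kN.
Bearing (10 mm plate, F_u = 400 MPa): end bolts L_c = 31 − 18/2 = 22, R_n = min(1.2×22×10×400, 2.4×16×10×400) = 105.6 kN/bolt; interior L_c = 54 − 18 = 36, R_n = 153.6 kN/bolt. φR_n = 0.75 × (3×105.6 + 9×153.6) = 1274.4 kN.
Tension yield (gross): A_g = 183×10 = 1830 mm². φR_n = 0.90 × 250 × 1830 = 411.8 kN.
Tension rupture (net): A_n = (183 − 3×20)×10 = 1230 mm² (U = 1.0, A_e = A_n). φR_n = 0.75 × 400 × 1230 = 369.0 kN.
Governing: min(848.7, 1274.4, 411.8, 369.0) = 369.0 kN → net-section rupture.

369.0 kN (net-section rupture governs)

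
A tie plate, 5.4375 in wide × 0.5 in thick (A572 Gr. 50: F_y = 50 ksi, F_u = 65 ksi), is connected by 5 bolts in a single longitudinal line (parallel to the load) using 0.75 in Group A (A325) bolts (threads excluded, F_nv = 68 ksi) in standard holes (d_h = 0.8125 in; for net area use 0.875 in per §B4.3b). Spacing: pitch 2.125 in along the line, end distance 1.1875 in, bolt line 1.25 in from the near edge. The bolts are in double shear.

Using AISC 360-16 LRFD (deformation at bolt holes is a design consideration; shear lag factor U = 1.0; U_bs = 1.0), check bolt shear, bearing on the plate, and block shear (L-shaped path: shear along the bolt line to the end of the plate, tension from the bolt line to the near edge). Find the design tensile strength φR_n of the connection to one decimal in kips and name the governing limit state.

Bolt shear: A_b = π(0.75)²/4 = 0.44179 in². φR_n = 0.75 × 68 × 0.44179 × 5 × 2 = 225.3 kips.
Bearing (0.5 in plate, F_u = 65 ksi): end bolts L_c = 1.1875 − 0.8125/2 = 0.78125, R_n = min(1.2×0.78125×0.5×65, 2.4×0.75×0.5×65) = 30.469 kips/bolt; interior L_c = 2.125 − 0.8125 = 1.3125, R_n = 51.188 kips/bolt. φR_n = 0.75 × (1×30.469 + 4×51.188) = 176.4 kips.
Block shear: shear path 1×[1.1875+4×2.125] = 1×9.6875 in, A_gv = 4.8438, A_nv = 1×(9.6875 − 4.5×0.875)×0.5 = 2.875 in²; tension to near edge: (1.25 − 0.5×0.875)×0.5 = 0.40625 in². R_n = min(0.6×65×2.875, 0.6×50×4.8438) + 1.0×65×0.40625 = min(112.13, 145.31) + 26.406 = 138.54 kips. φR_n = 0.75 × 138.54 = 103.9 kips.
Governing: min(225.3, 176.4, 103.9) = 103.9 kips → block shear.

103.9 kips (block shear governs)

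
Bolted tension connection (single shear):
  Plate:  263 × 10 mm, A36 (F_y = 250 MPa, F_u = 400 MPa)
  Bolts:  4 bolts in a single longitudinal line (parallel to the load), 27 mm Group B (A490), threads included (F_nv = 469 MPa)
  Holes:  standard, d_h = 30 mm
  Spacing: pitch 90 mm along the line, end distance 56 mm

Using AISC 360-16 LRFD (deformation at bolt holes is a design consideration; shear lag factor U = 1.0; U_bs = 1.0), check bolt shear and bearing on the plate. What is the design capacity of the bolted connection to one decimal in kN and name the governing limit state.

730.8 kN (bearing governs)

Bolt shear: A_b = π(27)²/4 = 572.56 mm². φR_n = 0.75 × 469 × 572.56 × 4 × 1 = 805.6 kN.
Bearing (10 mm plate, F_u = 400 MPa): end bolts L_c = 56 − 30/2 = 41, R_n = min(1.2×41×10×400, 2.4×27×10×400) = 196.8 kN/bolt; interior L_c = 90 − 30 = 60, R_n = 259.2 kN/bolt. φR_n = 0.75 × (1×196.8 + 3×259.2) = 730.8 kN.
Governing: min(805.6, 730.8) = 730.8 kN → bearing.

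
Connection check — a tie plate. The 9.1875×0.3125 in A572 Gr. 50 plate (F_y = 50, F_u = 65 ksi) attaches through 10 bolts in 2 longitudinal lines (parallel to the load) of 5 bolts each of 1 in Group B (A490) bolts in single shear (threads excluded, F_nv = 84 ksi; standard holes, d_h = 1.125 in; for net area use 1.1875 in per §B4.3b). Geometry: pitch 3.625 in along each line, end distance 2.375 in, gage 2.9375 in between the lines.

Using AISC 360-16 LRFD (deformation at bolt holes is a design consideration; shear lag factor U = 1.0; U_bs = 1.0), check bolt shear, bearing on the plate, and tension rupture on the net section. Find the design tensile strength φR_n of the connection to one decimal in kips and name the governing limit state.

Bolt shear: A_b = π(1)²/4 = 0.7854 in². φR_n = 0.75 × 84 × 0.7854 × 10 × 1 = 494.8 kips.
Bearing (0.3125 in plate, F_u = 65 ksi): end bolts L_c = 2.375 − 1.125/2 = 1.8125, R_n = min(1.2×1.8125×0.3125×65, 2.4×1×0.3125×65) = 44.18 kips/bolt; interior L_c = 3.625 − 1.125 = 2.5, R_n = 48.75 kips/bolt. φR_n = 0.75 × (2×44.18 + 8×48.75) = 358.8 kips.
Tension rupture (net): A_n = (9.1875 − 2×1.1875)×0.3125 = 2.1289 in² (U = 1.0, A_e = A_n). φR_n = 0.75 × 65 × 2.1289 = 103.8 kips.
Governing: min(494.8, 358.8, 103.8) = 103.8 kips → net-section rupture.

103.8 kips (net-section rupture governs)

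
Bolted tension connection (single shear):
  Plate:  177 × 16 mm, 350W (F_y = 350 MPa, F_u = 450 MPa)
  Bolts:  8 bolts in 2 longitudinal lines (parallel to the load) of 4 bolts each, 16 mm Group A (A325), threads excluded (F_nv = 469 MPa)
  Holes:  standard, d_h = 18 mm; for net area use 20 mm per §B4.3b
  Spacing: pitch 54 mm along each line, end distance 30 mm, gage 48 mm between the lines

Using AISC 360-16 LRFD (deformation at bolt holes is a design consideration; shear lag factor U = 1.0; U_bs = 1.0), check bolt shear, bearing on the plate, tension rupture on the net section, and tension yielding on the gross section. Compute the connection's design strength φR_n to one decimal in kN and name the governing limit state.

Bolt shear: A_b = π(16)²/4 = 201.06 mm². φR_n = 0.75 × 469 × 201.06 × 8 × 1 = 565.8 kN.
Bearing (16 mm plate, F_u = 450 MPa): end bolts L_c = 30 − 18/2 = 21, R_n = min(1.2×21×16×450, 2.4×16×16×450) = 181.44 kN/bolt; interior L_c = 54 − 18 = 36, R_n = 276.48 kN/bolt. φR_n = 0.75 × (2×181.44 + 6×276.48) = 1516.3 kN.
Tension rupture (net): A_n = (177 − 2×20)×16 = 2192 mm² (U = 1.0, A_e = A_n). φR_n = 0.75 × 450 × 2192 = 739.8 kN.
Tension yield (gross): A_g = 177×16 = 2832 mm². φR_n = 0.90 × 350 × 2832 = 892.1 kN.
Governing: min(565.8, 1516.3, 739.8, 892.1) = 565.8 kN → bolt shear.

565.8 kN (bolt shear governs)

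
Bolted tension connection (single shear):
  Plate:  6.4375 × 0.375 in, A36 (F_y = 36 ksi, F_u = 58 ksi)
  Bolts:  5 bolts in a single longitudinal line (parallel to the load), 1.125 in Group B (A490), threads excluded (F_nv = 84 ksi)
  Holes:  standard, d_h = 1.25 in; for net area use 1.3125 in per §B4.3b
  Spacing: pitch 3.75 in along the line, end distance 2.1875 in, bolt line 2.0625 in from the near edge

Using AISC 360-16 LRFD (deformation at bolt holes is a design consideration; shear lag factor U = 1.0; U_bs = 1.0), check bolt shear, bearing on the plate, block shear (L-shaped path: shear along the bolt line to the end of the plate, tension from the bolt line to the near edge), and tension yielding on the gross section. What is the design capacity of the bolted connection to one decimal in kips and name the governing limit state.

Bolt shear: A_b = π(1.125)²/4 = 0.99402 in². φR_n = 0.75 × 84 × 0.99402 × 5 × 1 = 313.1 kips.
Bearing (0.375 in plate, F_u = 58 ksi): end bolts L_c = 2.1875 − 1.25/2 = 1.5625, R_n = min(1.2×1.5625×0.375×58, 2.4×1.125×0.375×58) = 40.781 kips/bolt; interior L_c = 3.75 − 1.25 = 2.5, R_n = 58.725 kips/bolt. φR_n = 0.75 × (1×40.781 + 4×58.725) = 206.8 kips.
Block shear: shear path 1×[2.1875+4×3.75] = 1×17.1875 in, A_gv = 6.4453, A_nv = 1×(17.1875 − 4.5×1.3125)×0.375 = 4.2305 in²; tension to near edge: (2.0625 − 0.5×1.3125)×0.375 = 0.52734 in². R_n = min(0.6×58×4.2305, 0.6×36×6.4453) + 1.0×58×0.52734 = min(147.22, 139.22) + 30.586 = 169.81 kips. φR_n = 0.75 × 169.81 = 127.4 kips.
Tension yield (gross): A_g = 6.4375×0.375 = 2.4141 in². φR_n = 0.90 × 36 × 2.4141 = 78.2 kips.
Governing: min(313.1, 206.8, 127.4, 78.2) = 78.2 kips → gross-section yield.

78.2 kips (gross-section yield governs)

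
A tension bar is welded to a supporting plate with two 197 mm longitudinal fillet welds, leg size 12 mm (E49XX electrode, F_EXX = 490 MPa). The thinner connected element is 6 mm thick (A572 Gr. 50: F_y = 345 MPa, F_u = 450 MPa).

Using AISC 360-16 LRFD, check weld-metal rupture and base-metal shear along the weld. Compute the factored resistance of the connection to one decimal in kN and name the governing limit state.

Weld metal: throat = 0.707×12 = 8.484 mm, L = 2×197 = 394 mm. φR_n = 0.75 × 0.6 × 490 × 8.484 × 394 = 737.1 kN.
Base metal shear (6 mm plate): yield φR_n = 1.0×0.6×345×6×394 = 489.3 kN; rupture φR_n = 0.75×0.6×450×6×394 = 478.7 kN; take 478.7 kN (rupture).
Governing: min(737.1, 478.7) = 478.7 kN → base-metal shear.

478.7 kN (base-metal shear governs)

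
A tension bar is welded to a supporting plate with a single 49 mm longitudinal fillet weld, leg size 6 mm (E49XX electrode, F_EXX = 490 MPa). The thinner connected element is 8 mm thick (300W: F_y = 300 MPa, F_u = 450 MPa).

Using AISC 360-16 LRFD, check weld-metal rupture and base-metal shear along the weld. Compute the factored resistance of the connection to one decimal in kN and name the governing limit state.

45.8 kN (weld metal governs)

Weld metal: throat = 0.707×6 = 4.242 mm, L = 49 mm. φR_n = 0.75 × 0.6 × 490 × 4.242 × 49 = 45.8 kN.
Base metal shear (8 mm plate): yield φR_n = 1.0×0.6×300×8×49 = 70.6 kN; rupture φR_n = 0.75×0.6×450×8×49 = 79.4 kN; take 70.6 kN (yield).
Governing: min(45.8, 70.6) = 45.8 kN → weld metal.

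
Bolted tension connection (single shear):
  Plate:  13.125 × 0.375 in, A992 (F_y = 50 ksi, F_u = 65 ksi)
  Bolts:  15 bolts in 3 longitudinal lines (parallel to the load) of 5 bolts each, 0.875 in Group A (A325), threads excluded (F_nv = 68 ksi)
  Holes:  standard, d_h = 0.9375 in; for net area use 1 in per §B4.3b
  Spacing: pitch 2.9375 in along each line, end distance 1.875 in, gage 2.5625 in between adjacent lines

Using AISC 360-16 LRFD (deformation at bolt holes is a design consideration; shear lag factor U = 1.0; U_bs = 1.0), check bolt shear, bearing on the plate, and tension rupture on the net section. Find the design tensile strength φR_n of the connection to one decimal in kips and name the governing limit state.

Bolt shear: A_b = π(0.875)²/4 = 0.60132 in². φR_n = 0.75 × 68 × 0.60132 × 15 × 1 = 460.0 kips.
Bearing (0.375 in plate, F_u = 65 ksi): end bolts L_c = 1.875 − 0.9375/2 = 1.40625, R_n = min(1.2×1.40625×0.375×65, 2.4×0.875×0.375×65) = 41.133 kips/bolt; interior L_c = 2.9375 − 0.9375 = 2, R_n = 51.188 kips/bolt. φR_n = 0.75 × (3×41.133 + 12×51.188) = 553.2 kips.
Tension rupture (net): A_n = (13.125 − 3×1)×0.375 = 3.7969 in² (U = 1.0, A_e = A_n). φR_n = 0.75 × 65 × 3.7969 = 185.1 kips.
Governing: min(460.0, 553.2, 185.1) = 185.1 kips → net-section rupture.

185.1 kips (net-section rupture governs)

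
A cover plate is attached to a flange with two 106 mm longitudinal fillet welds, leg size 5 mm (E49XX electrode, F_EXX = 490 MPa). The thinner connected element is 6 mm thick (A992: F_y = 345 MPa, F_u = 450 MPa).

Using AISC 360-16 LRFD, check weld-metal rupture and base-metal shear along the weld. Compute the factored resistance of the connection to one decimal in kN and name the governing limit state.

165.2 kN (weld metal governs)

Weld metal: throat = 0.707×5 = 3.535 mm, L = 2×106 = 212 mm. φR_n = 0.75 × 0.6 × 490 × 3.535 × 212 = 165.2 kN.
Base metal shear (6 mm plate): yield φR_n = 1.0×0.6×345×6×212 = 263.3 kN; rupture φR_n = 0.75×0.6×450×6×212 = 257.6 kN; take 257.6 kN (rupture).
Governing: min(165.2, 257.6) = 165.2 kN → weld metal.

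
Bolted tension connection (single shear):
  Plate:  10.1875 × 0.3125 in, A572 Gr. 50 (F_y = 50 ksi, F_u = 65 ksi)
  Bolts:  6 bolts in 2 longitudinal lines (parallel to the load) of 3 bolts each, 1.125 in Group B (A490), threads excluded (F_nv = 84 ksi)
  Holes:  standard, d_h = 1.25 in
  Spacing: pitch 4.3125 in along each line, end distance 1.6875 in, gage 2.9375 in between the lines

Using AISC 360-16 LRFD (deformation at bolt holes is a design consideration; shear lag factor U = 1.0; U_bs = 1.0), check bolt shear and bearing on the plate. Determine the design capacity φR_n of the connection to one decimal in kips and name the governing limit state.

203.4 kips (bearing governs)

Bolt shear: A_b = π(1.125)²/4 = 0.99402 in². φR_n = 0.75 × 84 × 0.99402 × 6 × 1 = 375.7 kips.
Bearing (0.3125 in plate, F_u = 65 ksi): end bolts L_c = 1.6875 − 1.25/2 = 1.0625, R_n = min(1.2×1.0625×0.3125×65, 2.4×1.125×0.3125×65) = 25.898 kips/bolt; interior L_c = 4.3125 − 1.25 = 3.0625, R_n = 54.844 kips/bolt. φR_n = 0.75 × (2×25.898 + 4×54.844) = 203.4 kips.
Governing: min(375.7, 203.4) = 203.4 kips → bearing.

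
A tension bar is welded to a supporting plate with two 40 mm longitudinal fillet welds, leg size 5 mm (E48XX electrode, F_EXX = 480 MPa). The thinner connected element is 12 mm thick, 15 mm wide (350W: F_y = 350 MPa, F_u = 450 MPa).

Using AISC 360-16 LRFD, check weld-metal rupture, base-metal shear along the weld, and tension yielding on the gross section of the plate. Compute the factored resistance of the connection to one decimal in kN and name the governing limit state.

Weld metal: throat = 0.707×5 = 3.535 mm, L = 2×40 = 80 mm. φR_n = 0.75 × 0.6 × 480 × 3.535 × 80 = 61.1 kN.
Base metal shear (12 mm plate): yield φR_n = 1.0×0.6×350×12×80 = 201.6 kN; rupture φR_n = 0.75×0.6×450×12×80 = 194.4 kN; take 194.4 kN (rupture).
Tension yield (gross): A_g = 15×12 = 180 mm². φR_n = 0.90 × 350 × 180 = 56.7 kN.
Governing: min(61.1, 194.4, 56.7) = 56.7 kN → gross-section yield.

56.7 kN (gross-section yield governs)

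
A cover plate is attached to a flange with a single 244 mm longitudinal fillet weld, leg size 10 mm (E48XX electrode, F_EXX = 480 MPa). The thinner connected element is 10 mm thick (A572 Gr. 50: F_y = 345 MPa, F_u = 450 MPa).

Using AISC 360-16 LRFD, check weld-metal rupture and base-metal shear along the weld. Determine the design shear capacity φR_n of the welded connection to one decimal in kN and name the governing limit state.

Weld metal: throat = 0.707×10 = 7.07 mm, L = 244 mm. φR_n = 0.75 × 0.6 × 480 × 7.07 × 244 = 372.6 kN.
Base metal shear (10 mm plate): yield φR_n = 1.0×0.6×345×10×244 = 505.1 kN; rupture φR_n = 0.75×0.6×450×10×244 = 494.1 kN; take 494.1 kN (rupture).
Governing: min(372.6, 494.1) = 372.6 kN → weld metal.

372.6 kN (weld metal governs)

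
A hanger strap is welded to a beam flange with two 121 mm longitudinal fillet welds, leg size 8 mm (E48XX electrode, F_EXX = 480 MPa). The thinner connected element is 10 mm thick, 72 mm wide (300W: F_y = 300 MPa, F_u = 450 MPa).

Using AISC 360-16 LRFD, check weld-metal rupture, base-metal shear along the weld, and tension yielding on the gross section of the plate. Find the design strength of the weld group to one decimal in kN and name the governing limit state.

194.4 kN (gross-section yield governs)

Weld metal: throat = 0.707×8 = 5.656 mm, L = 2×121 = 242 mm. φR_n = 0.75 × 0.6 × 480 × 5.656 × 242 = 295.7 kN.
Base metal shear (10 mm plate): yield φR_n = 1.0×0.6×300×10×242 = 435.6 kN; rupture φR_n = 0.75×0.6×450×10×242 = 490.1 kN; take 435.6 kN (yield).
Tension yield (gross): A_g = 72×10 = 720 mm². φR_n = 0.90 × 300 × 720 = 194.4 kN.
Governing: min(295.7, 435.6, 194.4) = 194.4 kN → gross-section yield.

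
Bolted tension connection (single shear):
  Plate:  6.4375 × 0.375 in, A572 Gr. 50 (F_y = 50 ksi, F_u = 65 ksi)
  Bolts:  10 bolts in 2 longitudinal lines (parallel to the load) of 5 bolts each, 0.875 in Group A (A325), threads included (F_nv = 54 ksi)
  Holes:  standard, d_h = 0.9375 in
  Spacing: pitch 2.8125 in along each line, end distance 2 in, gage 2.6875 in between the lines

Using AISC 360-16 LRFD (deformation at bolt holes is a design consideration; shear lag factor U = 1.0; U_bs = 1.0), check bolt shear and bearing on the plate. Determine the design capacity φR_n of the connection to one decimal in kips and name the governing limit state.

Bolt shear: A_b = π(0.875)²/4 = 0.60132 in². φR_n = 0.75 × 54 × 0.60132 × 10 × 1 = 243.5 kips.
Bearing (0.375 in plate, F_u = 65 ksi): end bolts L_c = 2 − 0.9375/2 = 1.53125, R_n = min(1.2×1.53125×0.375×65, 2.4×0.875×0.375×65) = 44.789 kips/bolt; interior L_c = 2.8125 − 0.9375 = 1.875, R_n = 51.188 kips/bolt. φR_n = 0.75 × (2×44.789 + 8×51.188) = 374.3 kips.
Governing: min(243.5, 374.3) = 243.5 kips → bolt shear.

243.5 kips (bolt shear governs)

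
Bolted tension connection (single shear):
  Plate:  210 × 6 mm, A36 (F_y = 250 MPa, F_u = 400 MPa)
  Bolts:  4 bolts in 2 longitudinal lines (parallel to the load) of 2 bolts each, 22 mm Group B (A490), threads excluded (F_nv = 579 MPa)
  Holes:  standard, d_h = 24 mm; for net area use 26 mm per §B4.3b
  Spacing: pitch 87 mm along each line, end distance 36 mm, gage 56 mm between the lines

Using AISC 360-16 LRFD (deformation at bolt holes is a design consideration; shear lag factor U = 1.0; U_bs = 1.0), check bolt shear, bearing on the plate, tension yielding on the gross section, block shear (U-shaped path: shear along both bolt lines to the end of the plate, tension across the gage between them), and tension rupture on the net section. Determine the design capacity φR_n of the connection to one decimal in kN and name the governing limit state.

Bolt shear: A_b = π(22)²/4 = 380.13 mm². φR_n = 0.75 × 579 × 380.13 × 4 × 1 = 660.3 kN.
Bearing (6 mm plate, F_u = 400 MPa): end bolts L_c = 36 − 24/2 = 24, R_n = min(1.2×24×6×400, 2.4×22×6×400) = 69.12 kN/bolt; interior L_c = 87 − 24 = 63, R_n = 126.72 kN/bolt. φR_n = 0.75 × (2×69.12 + 2×126.72) = 293.8 kN.
Tension yield (gross): A_g = 210×6 = 1260 mm². φR_n = 0.90 × 250 × 1260 = 283.5 kN.
Block shear: shear path 2×[36+1×87] = 2×123 mm, A_gv = 1476, A_nv = 2×(123 − 1.5×26)×6 = 1008 mm²; tension across gage: (56 − 1×26)×6 = 180 mm². R_n = min(0.6×400×1008, 0.6×250×1476) + 1.0×400×180 = min(241.92, 221.4) + 72 = 293.4 kN. φR_n = 0.75 × 293.4 = 220.1 kN.
Tension rupture (net): A_n = (210 − 2×26)×6 = 948 mm² (U = 1.0, A_e = A_n). φR_n = 0.75 × 400 × 948 = 284.4 kN.
Governing: min(660.3, 293.8, 283.5, 220.1, 284.4) = 220.1 kN → block shear.

220.1 kN (block shear governs)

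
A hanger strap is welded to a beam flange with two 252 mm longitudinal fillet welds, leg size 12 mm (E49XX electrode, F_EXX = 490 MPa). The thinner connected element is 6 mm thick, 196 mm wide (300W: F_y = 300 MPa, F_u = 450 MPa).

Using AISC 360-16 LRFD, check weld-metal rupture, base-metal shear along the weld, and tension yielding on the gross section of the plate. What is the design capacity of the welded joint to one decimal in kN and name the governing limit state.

317.5 kN (gross-section yield governs)

Weld metal: throat = 0.707×12 = 8.484 mm, L = 2×252 = 504 mm. φR_n = 0.75 × 0.6 × 490 × 8.484 × 504 = 942.8 kN.
Base metal shear (6 mm plate): yield φR_n = 1.0×0.6×300×6×504 = 544.3 kN; rupture φR_n = 0.75×0.6×450×6×504 = 612.4 kN; take 544.3 kN (yield).
Tension yield (gross): A_g = 196×6 = 1176 mm². φR_n = 0.90 × 300 × 1176 = 317.5 kN.
Governing: min(942.8, 544.3, 317.5) = 317.5 kN → gross-section yield.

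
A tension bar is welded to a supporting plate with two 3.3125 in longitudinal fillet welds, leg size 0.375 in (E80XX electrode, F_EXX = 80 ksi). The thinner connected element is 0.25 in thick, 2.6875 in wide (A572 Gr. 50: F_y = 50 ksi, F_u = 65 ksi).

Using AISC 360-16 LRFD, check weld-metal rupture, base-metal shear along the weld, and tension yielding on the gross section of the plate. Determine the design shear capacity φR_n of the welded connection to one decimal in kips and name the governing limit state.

Weld metal: throat = 0.707×0.375 = 0.26513 in, L = 2×3.3125 = 6.625 in. φR_n = 0.75 × 0.6 × 80 × 0.26513 × 6.625 = 63.2 kips.
Base metal shear (0.25 in plate): yield φR_n = 1.0×0.6×50×0.25×6.625 = 49.7 kips; rupture φR_n = 0.75×0.6×65×0.25×6.625 = 48.4 kips; take 48.4 kips (rupture).
Tension yield (gross): A_g = 2.6875×0.25 = 0.67188 in². φR_n = 0.90 × 50 × 0.67188 = 30.2 kips.
Governing: min(63.2, 48.4, 30.2) = 30.2 kips → gross-section yield.

30.2 kips (gross-section yield governs)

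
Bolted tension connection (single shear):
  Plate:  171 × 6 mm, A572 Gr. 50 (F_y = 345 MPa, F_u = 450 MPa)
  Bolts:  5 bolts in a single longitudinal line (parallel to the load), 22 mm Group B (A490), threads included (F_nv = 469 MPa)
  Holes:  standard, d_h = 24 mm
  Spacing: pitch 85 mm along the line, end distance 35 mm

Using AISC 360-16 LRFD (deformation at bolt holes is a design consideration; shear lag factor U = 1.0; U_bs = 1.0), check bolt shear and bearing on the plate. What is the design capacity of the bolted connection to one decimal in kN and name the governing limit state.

Bolt shear: A_b = π(22)²/4 = 380.13 mm². φR_n = 0.75 × 469 × 380.13 × 5 × 1 = 668.6 kN.
Bearing (6 mm plate, F_u = 450 MPa): end bolts L_c = 35 − 24/2 = 23, R_n = min(1.2×23×6×450, 2.4×22×6×450) = 74.52 kN/bolt; interior L_c = 85 − 24 = 61, R_n = 142.56 kN/bolt. φR_n = 0.75 × (1×74.52 + 4×142.56) = 483.6 kN.
Governing: min(668.6, 483.6) = 483.6 kN → bearing.

483.6 kN (bearing governs)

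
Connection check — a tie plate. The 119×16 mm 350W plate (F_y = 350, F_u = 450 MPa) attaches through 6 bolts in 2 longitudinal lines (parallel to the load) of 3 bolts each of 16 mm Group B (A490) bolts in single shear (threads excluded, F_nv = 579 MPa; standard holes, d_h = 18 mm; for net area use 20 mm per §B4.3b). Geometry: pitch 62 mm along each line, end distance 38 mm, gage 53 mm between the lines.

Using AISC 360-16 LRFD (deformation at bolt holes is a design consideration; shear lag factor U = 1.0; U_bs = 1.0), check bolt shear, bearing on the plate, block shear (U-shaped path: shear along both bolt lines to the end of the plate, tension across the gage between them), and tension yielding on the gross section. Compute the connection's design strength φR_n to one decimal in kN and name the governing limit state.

523.9 kN (bolt shear governs)

Bolt shear: A_b = π(16)²/4 = 201.06 mm². φR_n = 0.75 × 579 × 201.06 × 6 × 1 = 523.9 kN.
Bearing (16 mm plate, F_u = 450 MPa): end bolts L_c = 38 − 18/2 = 29, R_n = min(1.2×29×16×450, 2.4×16×16×450) = 250.56 kN/bolt; interior L_c = 62 − 18 = 44, R_n = 276.48 kN/bolt. φR_n = 0.75 × (2×250.56 + 4×276.48) = 1205.3 kN.
Block shear: shear path 2×[38+2×62] = 2×162 mm, A_gv = 5184, A_nv = 2×(162 − 2.5×20)×16 = 3584 mm²; tension across gage: (53 − 1×20)×16 = 528 mm². R_n = min(0.6×450×3584, 0.6×350×5184) + 1.0×450×528 = min(967.68, 1088.6) + 237.6 = 1205.3 kN. φR_n = 0.75 × 1205.3 = 904.0 kN.
Tension yield (gross): A_g = 119×16 = 1904 mm². φR_n = 0.90 × 350 × 1904 = 599.8 kN.
Governing: min(523.9, 1205.3, 904.0, 599.8) = 523.9 kN → bolt shear.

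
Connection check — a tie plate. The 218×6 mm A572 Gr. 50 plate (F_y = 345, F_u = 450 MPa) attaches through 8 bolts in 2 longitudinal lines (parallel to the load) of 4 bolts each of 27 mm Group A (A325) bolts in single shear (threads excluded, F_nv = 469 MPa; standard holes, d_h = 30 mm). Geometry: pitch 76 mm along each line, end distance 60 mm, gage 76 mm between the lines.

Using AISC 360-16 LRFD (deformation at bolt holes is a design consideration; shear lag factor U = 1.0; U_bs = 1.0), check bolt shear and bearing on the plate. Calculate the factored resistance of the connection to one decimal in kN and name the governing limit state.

Bolt shear: A_b = π(27)²/4 = 572.56 mm². φR_n = 0.75 × 469 × 572.56 × 8 × 1 = 1611.2 kN.
Bearing (6 mm plate, F_u = 450 MPa): end bolts L_c = 60 − 30/2 = 45, R_n = min(1.2×45×6×450, 2.4×27×6×450) = 145.8 kN/bolt; interior L_c = 76 − 30 = 46, R_n = 149.04 kN/bolt. φR_n = 0.75 × (2×145.8 + 6×149.04) = 889.4 kN.
Governing: min(1611.2, 889.4) = 889.4 kN → bearing.

889.4 kN (bearing governs)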